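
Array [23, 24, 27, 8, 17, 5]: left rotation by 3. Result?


Left rotate by 3: [8, 17, 5, 23, 24, 27]


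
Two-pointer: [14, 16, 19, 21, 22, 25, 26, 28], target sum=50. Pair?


Two pointers: lo=0, hi=7
Found pair: (22, 28) summing to 50


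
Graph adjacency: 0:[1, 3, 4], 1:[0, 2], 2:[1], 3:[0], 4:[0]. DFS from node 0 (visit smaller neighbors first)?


DFS stack-based: start with [0]
Visit order: [0, 1, 2, 3, 4]


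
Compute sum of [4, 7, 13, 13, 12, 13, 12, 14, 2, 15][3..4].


Prefix sums: [0, 4, 11, 24, 37, 49, 62, 74, 88, 90, 105]
Sum[3..4] = prefix[5] - prefix[3] = 49 - 24 = 25


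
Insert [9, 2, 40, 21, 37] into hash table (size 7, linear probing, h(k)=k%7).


Insertions: 9->slot 2; 2->slot 3; 40->slot 5; 21->slot 0; 37->slot 4
Table: [21, None, 9, 2, 37, 40, None]


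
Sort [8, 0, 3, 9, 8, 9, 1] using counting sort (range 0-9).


Count array: [1, 1, 0, 1, 0, 0, 0, 0, 2, 2]
Reconstruct: [0, 1, 3, 8, 8, 9, 9]


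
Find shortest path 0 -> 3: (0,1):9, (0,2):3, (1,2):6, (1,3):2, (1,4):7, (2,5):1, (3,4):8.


Dijkstra from 0:
Distances: {0: 0, 1: 9, 2: 3, 3: 11, 4: 16, 5: 4}
Shortest distance to 3 = 11, path = [0, 1, 3]


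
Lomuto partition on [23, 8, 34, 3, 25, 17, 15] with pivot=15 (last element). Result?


Elements <= 15 go left of pivot.
Result: [8, 3, 15, 23, 25, 17, 34], pivot at index 2


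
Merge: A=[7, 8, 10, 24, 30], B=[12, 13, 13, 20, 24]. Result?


Compare heads, take smaller each step.
Merged: [7, 8, 10, 12, 13, 13, 20, 24, 24, 30]


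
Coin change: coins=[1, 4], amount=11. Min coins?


dp[0]=0; dp[i]=1+min(dp[i-c] for c in coins)
...dp[6]=3, dp[7]=4, dp[8]=2, dp[9]=3, dp[10]=4, dp[11]=5
Minimum coins for 11 = 5


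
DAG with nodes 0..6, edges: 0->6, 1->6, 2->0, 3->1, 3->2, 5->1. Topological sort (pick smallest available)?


Kahn's algorithm, process smallest node first
Order: [3, 2, 0, 4, 5, 1, 6]


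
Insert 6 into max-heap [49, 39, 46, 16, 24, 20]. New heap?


Append 6: [49, 39, 46, 16, 24, 20, 6]
Bubble up: no swaps needed
Result: [49, 39, 46, 16, 24, 20, 6]


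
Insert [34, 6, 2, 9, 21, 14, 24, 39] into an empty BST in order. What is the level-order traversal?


Root = 34; build tree by BST insertion.
Level-Order traversal: [34, 6, 39, 2, 9, 21, 14, 24]


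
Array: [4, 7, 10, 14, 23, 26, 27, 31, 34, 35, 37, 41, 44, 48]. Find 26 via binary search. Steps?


Search for 26:
[0,13] mid=6 arr[6]=27
[0,5] mid=2 arr[2]=10
[3,5] mid=4 arr[4]=23
[5,5] mid=5 arr[5]=26
Total: 4 comparisons


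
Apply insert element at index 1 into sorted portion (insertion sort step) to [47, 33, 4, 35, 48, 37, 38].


After one pass: [33, 47, 4, 35, 48, 37, 38]


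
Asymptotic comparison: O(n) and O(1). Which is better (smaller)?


constant grows slower than linear
O(1) is asymptotically smaller; O(n) grows faster


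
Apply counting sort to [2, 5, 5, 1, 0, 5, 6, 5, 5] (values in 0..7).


Count array: [1, 1, 1, 0, 0, 5, 1, 0]
Reconstruct: [0, 1, 2, 5, 5, 5, 5, 5, 6]


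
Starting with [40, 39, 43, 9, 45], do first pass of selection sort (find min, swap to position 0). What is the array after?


After one pass: [9, 39, 43, 40, 45]


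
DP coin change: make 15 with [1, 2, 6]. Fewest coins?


dp[0]=0; dp[i]=1+min(dp[i-c] for c in coins)
...dp[10]=3, dp[11]=4, dp[12]=2, dp[13]=3, dp[14]=3, dp[15]=4
Minimum coins for 15 = 4


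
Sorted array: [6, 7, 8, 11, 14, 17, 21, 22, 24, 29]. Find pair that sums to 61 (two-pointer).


Two pointers: lo=0, hi=9
No pair sums to 61


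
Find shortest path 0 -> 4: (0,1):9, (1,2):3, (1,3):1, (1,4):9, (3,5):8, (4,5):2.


Dijkstra from 0:
Distances: {0: 0, 1: 9, 2: 12, 3: 10, 4: 18, 5: 18}
Shortest distance to 4 = 18, path = [0, 1, 4]


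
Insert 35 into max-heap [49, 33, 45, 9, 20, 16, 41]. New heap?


Append 35: [49, 33, 45, 9, 20, 16, 41, 35]
Bubble up: swap idx 7(35) with idx 3(9); swap idx 3(35) with idx 1(33)
Result: [49, 35, 45, 33, 20, 16, 41, 9]


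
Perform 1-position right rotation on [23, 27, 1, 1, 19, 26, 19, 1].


Right rotate by 1: [1, 23, 27, 1, 1, 19, 26, 19]


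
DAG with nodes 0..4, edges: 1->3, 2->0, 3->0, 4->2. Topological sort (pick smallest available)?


Kahn's algorithm, process smallest node first
Order: [1, 3, 4, 2, 0]


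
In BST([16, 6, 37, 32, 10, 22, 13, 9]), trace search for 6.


BST root = 16
Search for 6: compare at each node
Path: [16, 6]


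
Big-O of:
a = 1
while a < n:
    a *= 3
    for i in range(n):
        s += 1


Per nesting level: O(log n) * O(n) = O(n log n)
Complexity: O(n log n)


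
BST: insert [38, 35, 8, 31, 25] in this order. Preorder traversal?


Root = 38; build tree by BST insertion.
Preorder traversal: [38, 35, 8, 31, 25]


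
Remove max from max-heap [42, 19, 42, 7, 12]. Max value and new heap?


Max = 42
Replace root with last, heapify down
Resulting heap: [42, 19, 12, 7]


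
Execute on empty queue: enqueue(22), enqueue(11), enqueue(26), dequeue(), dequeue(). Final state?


enqueue(22) -> [22]
enqueue(11) -> [22, 11]
enqueue(26) -> [22, 11, 26]
dequeue() returns 22 -> [11, 26]
dequeue() returns 11 -> [26]
Final queue (front to back): [26]


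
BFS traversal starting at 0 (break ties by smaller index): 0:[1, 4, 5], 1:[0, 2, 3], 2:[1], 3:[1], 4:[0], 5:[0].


BFS queue: start with [0]
Visit order: [0, 1, 4, 5, 2, 3]


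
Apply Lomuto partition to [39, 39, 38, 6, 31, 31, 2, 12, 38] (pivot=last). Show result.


Elements <= 38 go left of pivot.
Result: [38, 6, 31, 31, 2, 12, 38, 39, 39], pivot at index 6


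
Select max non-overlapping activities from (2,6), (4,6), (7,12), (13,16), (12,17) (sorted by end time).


Greedy: pick earliest-ending, then skip overlaps.
Selected (3 activities): [(2, 6), (7, 12), (13, 16)]


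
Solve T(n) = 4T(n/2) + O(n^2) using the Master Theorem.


a=4, b=2, c=2. log_2(4)=2 = c=2. Case 2: O(n^c log n) = O(n^2 log n)
Complexity: O(n^2 log n)


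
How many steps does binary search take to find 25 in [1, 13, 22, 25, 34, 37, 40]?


Search for 25:
[0,6] mid=3 arr[3]=25
Total: 1 comparisons


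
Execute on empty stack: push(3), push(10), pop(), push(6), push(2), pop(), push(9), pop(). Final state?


push(3) -> [3]
push(10) -> [3, 10]
pop() returns 10 -> [3]
push(6) -> [3, 6]
push(2) -> [3, 6, 2]
pop() returns 2 -> [3, 6]
push(9) -> [3, 6, 9]
pop() returns 9 -> [3, 6]
Final stack (bottom to top): [3, 6]


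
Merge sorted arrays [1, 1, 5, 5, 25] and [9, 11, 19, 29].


Compare heads, take smaller each step.
Merged: [1, 1, 5, 5, 9, 11, 19, 25, 29]


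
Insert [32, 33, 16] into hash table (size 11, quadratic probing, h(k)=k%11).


Insertions: 32->slot 10; 33->slot 0; 16->slot 5
Table: [33, None, None, None, None, 16, None, None, None, None, 32]


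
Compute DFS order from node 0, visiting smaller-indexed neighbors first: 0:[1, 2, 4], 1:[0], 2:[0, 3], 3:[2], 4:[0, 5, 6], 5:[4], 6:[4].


DFS stack-based: start with [0]
Visit order: [0, 1, 2, 3, 4, 5, 6]


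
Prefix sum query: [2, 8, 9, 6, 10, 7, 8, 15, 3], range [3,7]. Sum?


Prefix sums: [0, 2, 10, 19, 25, 35, 42, 50, 65, 68]
Sum[3..7] = prefix[8] - prefix[3] = 65 - 19 = 46


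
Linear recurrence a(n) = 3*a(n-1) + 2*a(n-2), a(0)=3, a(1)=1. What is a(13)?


Build bottom-up:
...a(11)=761549, a(12)=2712297, a(13)=3*2712297+2*761549=9659989


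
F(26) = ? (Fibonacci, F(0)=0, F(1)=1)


F(n)=F(n-1)+F(n-2)
...F(24)=46368, F(25)=75025, F(26)=121393


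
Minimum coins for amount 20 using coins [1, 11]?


dp[0]=0; dp[i]=1+min(dp[i-c] for c in coins)
...dp[15]=5, dp[16]=6, dp[17]=7, dp[18]=8, dp[19]=9, dp[20]=10
Minimum coins for 20 = 10


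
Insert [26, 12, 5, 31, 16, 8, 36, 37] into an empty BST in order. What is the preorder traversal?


Root = 26; build tree by BST insertion.
Preorder traversal: [26, 12, 5, 8, 16, 31, 36, 37]


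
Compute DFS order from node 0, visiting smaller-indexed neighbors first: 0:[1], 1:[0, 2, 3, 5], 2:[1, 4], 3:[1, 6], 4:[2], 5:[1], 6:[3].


DFS stack-based: start with [0]
Visit order: [0, 1, 2, 4, 3, 6, 5]


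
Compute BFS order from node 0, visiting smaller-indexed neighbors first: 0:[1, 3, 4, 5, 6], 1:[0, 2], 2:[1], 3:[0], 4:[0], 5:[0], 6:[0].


BFS queue: start with [0]
Visit order: [0, 1, 3, 4, 5, 6, 2]


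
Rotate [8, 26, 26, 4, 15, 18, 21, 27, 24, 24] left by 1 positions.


Left rotate by 1: [26, 26, 4, 15, 18, 21, 27, 24, 24, 8]


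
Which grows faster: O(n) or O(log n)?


logarithmic grows slower than linear
O(log n) is asymptotically smaller; O(n) grows faster


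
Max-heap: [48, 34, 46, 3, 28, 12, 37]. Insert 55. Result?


Append 55: [48, 34, 46, 3, 28, 12, 37, 55]
Bubble up: swap idx 7(55) with idx 3(3); swap idx 3(55) with idx 1(34); swap idx 1(55) with idx 0(48)
Result: [55, 48, 46, 34, 28, 12, 37, 3]


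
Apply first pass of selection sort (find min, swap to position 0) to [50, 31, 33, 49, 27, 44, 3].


After one pass: [3, 31, 33, 49, 27, 44, 50]


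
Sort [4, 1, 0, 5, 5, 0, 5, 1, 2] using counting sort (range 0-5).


Count array: [2, 2, 1, 0, 1, 3]
Reconstruct: [0, 0, 1, 1, 2, 4, 5, 5, 5]


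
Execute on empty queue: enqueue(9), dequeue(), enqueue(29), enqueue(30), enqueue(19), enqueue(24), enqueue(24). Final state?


enqueue(9) -> [9]
dequeue() returns 9 -> []
enqueue(29) -> [29]
enqueue(30) -> [29, 30]
enqueue(19) -> [29, 30, 19]
enqueue(24) -> [29, 30, 19, 24]
enqueue(24) -> [29, 30, 19, 24, 24]
Final queue (front to back): [29, 30, 19, 24, 24]


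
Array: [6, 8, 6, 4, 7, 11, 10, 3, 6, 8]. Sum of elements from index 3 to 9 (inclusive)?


Prefix sums: [0, 6, 14, 20, 24, 31, 42, 52, 55, 61, 69]
Sum[3..9] = prefix[10] - prefix[3] = 69 - 20 = 49


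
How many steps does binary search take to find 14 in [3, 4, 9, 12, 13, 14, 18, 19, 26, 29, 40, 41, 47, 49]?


Search for 14:
[0,13] mid=6 arr[6]=18
[0,5] mid=2 arr[2]=9
[3,5] mid=4 arr[4]=13
[5,5] mid=5 arr[5]=14
Total: 4 comparisons


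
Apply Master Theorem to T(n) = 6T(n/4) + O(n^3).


a=6, b=4, c=3. log_4(6)=1.292 < c=3. Case 3: O(n^c) = O(n^3)
Complexity: O(n^3)


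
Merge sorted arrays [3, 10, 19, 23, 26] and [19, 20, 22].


Compare heads, take smaller each step.
Merged: [3, 10, 19, 19, 20, 22, 23, 26]


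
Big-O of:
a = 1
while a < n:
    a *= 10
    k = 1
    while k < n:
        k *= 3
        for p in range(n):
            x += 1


Per nesting level: O(log n) * O(log n) * O(n) = O(n (log n)^2)
Complexity: O(n (log n)^2)


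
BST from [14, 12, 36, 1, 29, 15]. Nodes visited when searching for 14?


BST root = 14
Search for 14: compare at each node
Path: [14]


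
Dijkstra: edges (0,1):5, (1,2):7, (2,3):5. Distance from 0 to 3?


Dijkstra from 0:
Distances: {0: 0, 1: 5, 2: 12, 3: 17}
Shortest distance to 3 = 17, path = [0, 1, 2, 3]


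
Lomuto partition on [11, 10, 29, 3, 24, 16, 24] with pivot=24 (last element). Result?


Elements <= 24 go left of pivot.
Result: [11, 10, 3, 24, 16, 24, 29], pivot at index 5


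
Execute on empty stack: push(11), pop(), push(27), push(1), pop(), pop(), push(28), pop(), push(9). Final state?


push(11) -> [11]
pop() returns 11 -> []
push(27) -> [27]
push(1) -> [27, 1]
pop() returns 1 -> [27]
pop() returns 27 -> []
push(28) -> [28]
pop() returns 28 -> []
push(9) -> [9]
Final stack (bottom to top): [9]


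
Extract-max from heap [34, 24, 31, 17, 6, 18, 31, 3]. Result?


Max = 34
Replace root with last, heapify down
Resulting heap: [31, 24, 31, 17, 6, 18, 3]


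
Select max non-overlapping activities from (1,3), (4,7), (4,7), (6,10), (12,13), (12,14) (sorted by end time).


Greedy: pick earliest-ending, then skip overlaps.
Selected (3 activities): [(1, 3), (4, 7), (12, 13)]


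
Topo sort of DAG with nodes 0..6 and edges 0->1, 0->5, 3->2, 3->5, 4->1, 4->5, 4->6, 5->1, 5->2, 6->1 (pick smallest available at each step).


Kahn's algorithm, process smallest node first
Order: [0, 3, 4, 5, 2, 6, 1]


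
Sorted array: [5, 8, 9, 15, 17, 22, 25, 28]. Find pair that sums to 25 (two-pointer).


Two pointers: lo=0, hi=7
Found pair: (8, 17) summing to 25


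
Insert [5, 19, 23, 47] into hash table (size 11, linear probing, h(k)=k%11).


Insertions: 5->slot 5; 19->slot 8; 23->slot 1; 47->slot 3
Table: [None, 23, None, 47, None, 5, None, None, 19, None, None]


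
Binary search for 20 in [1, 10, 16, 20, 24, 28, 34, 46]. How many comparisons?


Search for 20:
[0,7] mid=3 arr[3]=20
Total: 1 comparisons


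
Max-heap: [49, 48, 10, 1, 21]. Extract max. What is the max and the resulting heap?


Max = 49
Replace root with last, heapify down
Resulting heap: [48, 21, 10, 1]


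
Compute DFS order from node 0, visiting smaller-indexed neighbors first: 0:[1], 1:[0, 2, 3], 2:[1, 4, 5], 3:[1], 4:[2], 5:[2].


DFS stack-based: start with [0]
Visit order: [0, 1, 2, 4, 5, 3]


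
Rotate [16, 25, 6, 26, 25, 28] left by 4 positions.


Left rotate by 4: [25, 28, 16, 25, 6, 26]


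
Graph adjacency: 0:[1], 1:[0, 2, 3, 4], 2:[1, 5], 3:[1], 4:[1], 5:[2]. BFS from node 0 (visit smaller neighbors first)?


BFS queue: start with [0]
Visit order: [0, 1, 2, 3, 4, 5]


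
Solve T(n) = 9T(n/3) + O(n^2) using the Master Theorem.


a=9, b=3, c=2. log_3(9)=2 = c=2. Case 2: O(n^c log n) = O(n^2 log n)
Complexity: O(n^2 log n)


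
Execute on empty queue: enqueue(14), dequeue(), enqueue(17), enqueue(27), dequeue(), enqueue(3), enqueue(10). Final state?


enqueue(14) -> [14]
dequeue() returns 14 -> []
enqueue(17) -> [17]
enqueue(27) -> [17, 27]
dequeue() returns 17 -> [27]
enqueue(3) -> [27, 3]
enqueue(10) -> [27, 3, 10]
Final queue (front to back): [27, 3, 10]


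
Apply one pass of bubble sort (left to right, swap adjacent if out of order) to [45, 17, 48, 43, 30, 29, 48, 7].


After one pass: [17, 45, 43, 30, 29, 48, 7, 48]


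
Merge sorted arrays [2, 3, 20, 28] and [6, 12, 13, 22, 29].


Compare heads, take smaller each step.
Merged: [2, 3, 6, 12, 13, 20, 22, 28, 29]


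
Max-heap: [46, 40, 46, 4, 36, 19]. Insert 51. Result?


Append 51: [46, 40, 46, 4, 36, 19, 51]
Bubble up: swap idx 6(51) with idx 2(46); swap idx 2(51) with idx 0(46)
Result: [51, 40, 46, 4, 36, 19, 46]


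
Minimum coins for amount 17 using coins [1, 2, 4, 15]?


dp[0]=0; dp[i]=1+min(dp[i-c] for c in coins)
...dp[12]=3, dp[13]=4, dp[14]=4, dp[15]=1, dp[16]=2, dp[17]=2
Minimum coins for 17 = 2


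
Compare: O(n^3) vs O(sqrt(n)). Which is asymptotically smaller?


sublinear grows slower than cubic
O(sqrt(n)) is asymptotically smaller; O(n^3) grows faster


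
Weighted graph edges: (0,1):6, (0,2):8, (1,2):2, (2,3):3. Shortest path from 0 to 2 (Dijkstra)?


Dijkstra from 0:
Distances: {0: 0, 1: 6, 2: 8, 3: 11}
Shortest distance to 2 = 8, path = [0, 2]


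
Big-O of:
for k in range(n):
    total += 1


Per nesting level: O(n) = O(n)
Complexity: O(n)


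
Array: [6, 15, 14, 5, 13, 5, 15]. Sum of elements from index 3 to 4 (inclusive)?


Prefix sums: [0, 6, 21, 35, 40, 53, 58, 73]
Sum[3..4] = prefix[5] - prefix[3] = 53 - 35 = 18


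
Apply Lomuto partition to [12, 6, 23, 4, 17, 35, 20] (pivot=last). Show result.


Elements <= 20 go left of pivot.
Result: [12, 6, 4, 17, 20, 35, 23], pivot at index 4


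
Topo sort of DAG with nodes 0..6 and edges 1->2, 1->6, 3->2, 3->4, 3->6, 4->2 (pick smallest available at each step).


Kahn's algorithm, process smallest node first
Order: [0, 1, 3, 4, 2, 5, 6]


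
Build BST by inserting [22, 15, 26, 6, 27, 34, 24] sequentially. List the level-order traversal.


Root = 22; build tree by BST insertion.
Level-Order traversal: [22, 15, 26, 6, 24, 27, 34]


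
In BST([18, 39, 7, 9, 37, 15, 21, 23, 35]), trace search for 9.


BST root = 18
Search for 9: compare at each node
Path: [18, 7, 9]


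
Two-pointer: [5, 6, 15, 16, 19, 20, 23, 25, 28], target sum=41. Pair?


Two pointers: lo=0, hi=8
Found pair: (16, 25) summing to 41


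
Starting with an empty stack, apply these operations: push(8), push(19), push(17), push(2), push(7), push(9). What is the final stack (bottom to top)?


push(8) -> [8]
push(19) -> [8, 19]
push(17) -> [8, 19, 17]
push(2) -> [8, 19, 17, 2]
push(7) -> [8, 19, 17, 2, 7]
push(9) -> [8, 19, 17, 2, 7, 9]
Final stack (bottom to top): [8, 19, 17, 2, 7, 9]


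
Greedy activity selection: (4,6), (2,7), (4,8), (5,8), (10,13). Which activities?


Greedy: pick earliest-ending, then skip overlaps.
Selected (2 activities): [(4, 6), (10, 13)]


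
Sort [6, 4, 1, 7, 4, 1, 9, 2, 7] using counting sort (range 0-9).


Count array: [0, 2, 1, 0, 2, 0, 1, 2, 0, 1]
Reconstruct: [1, 1, 2, 4, 4, 6, 7, 7, 9]


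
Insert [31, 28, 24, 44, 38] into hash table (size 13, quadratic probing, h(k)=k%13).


Insertions: 31->slot 5; 28->slot 2; 24->slot 11; 44->slot 6; 38->slot 12
Table: [None, None, 28, None, None, 31, 44, None, None, None, None, 24, 38]


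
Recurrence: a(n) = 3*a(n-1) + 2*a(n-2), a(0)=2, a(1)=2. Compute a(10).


Build bottom-up:
...a(8)=19610, a(9)=69842, a(10)=3*69842+2*19610=248746


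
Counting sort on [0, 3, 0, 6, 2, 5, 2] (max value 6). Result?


Count array: [2, 0, 2, 1, 0, 1, 1]
Reconstruct: [0, 0, 2, 2, 3, 5, 6]


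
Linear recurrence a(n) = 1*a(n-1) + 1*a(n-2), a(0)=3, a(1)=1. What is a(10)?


Build bottom-up:
...a(8)=60, a(9)=97, a(10)=1*97+1*60=157


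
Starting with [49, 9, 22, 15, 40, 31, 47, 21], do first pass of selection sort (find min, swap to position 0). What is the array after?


After one pass: [9, 49, 22, 15, 40, 31, 47, 21]


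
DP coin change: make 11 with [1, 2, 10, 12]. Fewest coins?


dp[0]=0; dp[i]=1+min(dp[i-c] for c in coins)
...dp[6]=3, dp[7]=4, dp[8]=4, dp[9]=5, dp[10]=1, dp[11]=2
Minimum coins for 11 = 2


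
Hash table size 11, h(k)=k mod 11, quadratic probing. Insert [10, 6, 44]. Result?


Insertions: 10->slot 10; 6->slot 6; 44->slot 0
Table: [44, None, None, None, None, None, 6, None, None, None, 10]


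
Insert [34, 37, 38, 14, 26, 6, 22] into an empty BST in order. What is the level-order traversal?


Root = 34; build tree by BST insertion.
Level-Order traversal: [34, 14, 37, 6, 26, 38, 22]


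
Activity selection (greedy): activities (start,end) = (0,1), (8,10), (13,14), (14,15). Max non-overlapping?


Greedy: pick earliest-ending, then skip overlaps.
Selected (4 activities): [(0, 1), (8, 10), (13, 14), (14, 15)]


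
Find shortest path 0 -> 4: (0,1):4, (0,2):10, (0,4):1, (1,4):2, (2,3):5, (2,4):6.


Dijkstra from 0:
Distances: {0: 0, 1: 3, 2: 7, 3: 12, 4: 1}
Shortest distance to 4 = 1, path = [0, 4]


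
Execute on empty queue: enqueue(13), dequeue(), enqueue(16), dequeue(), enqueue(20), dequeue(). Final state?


enqueue(13) -> [13]
dequeue() returns 13 -> []
enqueue(16) -> [16]
dequeue() returns 16 -> []
enqueue(20) -> [20]
dequeue() returns 20 -> []
Final queue (front to back): []


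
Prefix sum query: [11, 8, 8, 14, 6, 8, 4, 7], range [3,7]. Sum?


Prefix sums: [0, 11, 19, 27, 41, 47, 55, 59, 66]
Sum[3..7] = prefix[8] - prefix[3] = 66 - 27 = 39


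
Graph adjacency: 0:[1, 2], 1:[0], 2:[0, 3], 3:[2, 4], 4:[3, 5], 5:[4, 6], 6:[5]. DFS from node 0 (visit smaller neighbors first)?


DFS stack-based: start with [0]
Visit order: [0, 1, 2, 3, 4, 5, 6]


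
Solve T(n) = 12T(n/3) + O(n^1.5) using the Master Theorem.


a=12, b=3, c=1.5. log_3(12)=2.262 > c=1.5. Case 1: O(n^log_b(a)) = O(n^2.262)
Complexity: O(n^2.262)


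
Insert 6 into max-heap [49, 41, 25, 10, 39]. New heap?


Append 6: [49, 41, 25, 10, 39, 6]
Bubble up: no swaps needed
Result: [49, 41, 25, 10, 39, 6]


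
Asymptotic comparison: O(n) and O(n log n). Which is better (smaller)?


linear grows slower than linearithmic
O(n) is asymptotically smaller; O(n log n) grows faster


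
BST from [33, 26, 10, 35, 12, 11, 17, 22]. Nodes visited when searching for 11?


BST root = 33
Search for 11: compare at each node
Path: [33, 26, 10, 12, 11]


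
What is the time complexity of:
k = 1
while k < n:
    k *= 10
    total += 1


Per nesting level: O(log n) = O(log n)
Complexity: O(log n)


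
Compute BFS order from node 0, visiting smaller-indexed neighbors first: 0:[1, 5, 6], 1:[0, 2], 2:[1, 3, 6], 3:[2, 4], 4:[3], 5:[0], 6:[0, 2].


BFS queue: start with [0]
Visit order: [0, 1, 5, 6, 2, 3, 4]


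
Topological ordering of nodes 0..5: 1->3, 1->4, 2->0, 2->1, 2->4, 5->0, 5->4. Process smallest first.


Kahn's algorithm, process smallest node first
Order: [2, 1, 3, 5, 0, 4]


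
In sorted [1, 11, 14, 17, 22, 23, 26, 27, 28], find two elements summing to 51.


Two pointers: lo=0, hi=8
Found pair: (23, 28) summing to 51


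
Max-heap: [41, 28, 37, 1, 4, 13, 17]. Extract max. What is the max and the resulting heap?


Max = 41
Replace root with last, heapify down
Resulting heap: [37, 28, 17, 1, 4, 13]


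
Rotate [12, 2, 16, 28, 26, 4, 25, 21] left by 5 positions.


Left rotate by 5: [4, 25, 21, 12, 2, 16, 28, 26]


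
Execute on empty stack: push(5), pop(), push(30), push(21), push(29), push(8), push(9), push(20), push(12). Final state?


push(5) -> [5]
pop() returns 5 -> []
push(30) -> [30]
push(21) -> [30, 21]
push(29) -> [30, 21, 29]
push(8) -> [30, 21, 29, 8]
push(9) -> [30, 21, 29, 8, 9]
push(20) -> [30, 21, 29, 8, 9, 20]
push(12) -> [30, 21, 29, 8, 9, 20, 12]
Final stack (bottom to top): [30, 21, 29, 8, 9, 20, 12]


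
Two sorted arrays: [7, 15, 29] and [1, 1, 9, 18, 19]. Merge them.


Compare heads, take smaller each step.
Merged: [1, 1, 7, 9, 15, 18, 19, 29]


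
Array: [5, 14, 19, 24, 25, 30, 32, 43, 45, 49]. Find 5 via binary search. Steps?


Search for 5:
[0,9] mid=4 arr[4]=25
[0,3] mid=1 arr[1]=14
[0,0] mid=0 arr[0]=5
Total: 3 comparisons


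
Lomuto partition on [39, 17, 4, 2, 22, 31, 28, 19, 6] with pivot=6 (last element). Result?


Elements <= 6 go left of pivot.
Result: [4, 2, 6, 17, 22, 31, 28, 19, 39], pivot at index 2


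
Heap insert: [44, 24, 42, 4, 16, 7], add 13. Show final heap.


Append 13: [44, 24, 42, 4, 16, 7, 13]
Bubble up: no swaps needed
Result: [44, 24, 42, 4, 16, 7, 13]


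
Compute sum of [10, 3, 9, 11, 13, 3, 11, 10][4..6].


Prefix sums: [0, 10, 13, 22, 33, 46, 49, 60, 70]
Sum[4..6] = prefix[7] - prefix[4] = 60 - 33 = 27


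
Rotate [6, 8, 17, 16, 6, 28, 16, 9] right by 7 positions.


Right rotate by 7: [8, 17, 16, 6, 28, 16, 9, 6]


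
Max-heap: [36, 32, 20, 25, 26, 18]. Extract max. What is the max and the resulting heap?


Max = 36
Replace root with last, heapify down
Resulting heap: [32, 26, 20, 25, 18]


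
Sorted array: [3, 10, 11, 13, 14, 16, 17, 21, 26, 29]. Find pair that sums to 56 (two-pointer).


Two pointers: lo=0, hi=9
No pair sums to 56


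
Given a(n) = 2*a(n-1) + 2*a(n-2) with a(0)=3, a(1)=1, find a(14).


Build bottom-up:
...a(12)=159552, a(13)=435904, a(14)=2*435904+2*159552=1190912


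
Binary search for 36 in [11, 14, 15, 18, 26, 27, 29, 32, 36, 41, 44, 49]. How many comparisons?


Search for 36:
[0,11] mid=5 arr[5]=27
[6,11] mid=8 arr[8]=36
Total: 2 comparisons


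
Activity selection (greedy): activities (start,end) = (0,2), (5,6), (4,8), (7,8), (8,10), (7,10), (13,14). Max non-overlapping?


Greedy: pick earliest-ending, then skip overlaps.
Selected (5 activities): [(0, 2), (5, 6), (7, 8), (8, 10), (13, 14)]


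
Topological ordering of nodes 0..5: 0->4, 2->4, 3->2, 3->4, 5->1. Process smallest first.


Kahn's algorithm, process smallest node first
Order: [0, 3, 2, 4, 5, 1]


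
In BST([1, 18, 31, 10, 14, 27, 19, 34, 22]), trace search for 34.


BST root = 1
Search for 34: compare at each node
Path: [1, 18, 31, 34]


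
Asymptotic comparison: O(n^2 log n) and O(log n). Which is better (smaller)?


logarithmic grows slower than n^2 log n
O(log n) is asymptotically smaller; O(n^2 log n) grows faster


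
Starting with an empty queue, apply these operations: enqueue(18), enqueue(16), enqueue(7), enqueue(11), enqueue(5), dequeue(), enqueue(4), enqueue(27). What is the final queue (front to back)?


enqueue(18) -> [18]
enqueue(16) -> [18, 16]
enqueue(7) -> [18, 16, 7]
enqueue(11) -> [18, 16, 7, 11]
enqueue(5) -> [18, 16, 7, 11, 5]
dequeue() returns 18 -> [16, 7, 11, 5]
enqueue(4) -> [16, 7, 11, 5, 4]
enqueue(27) -> [16, 7, 11, 5, 4, 27]
Final queue (front to back): [16, 7, 11, 5, 4, 27]


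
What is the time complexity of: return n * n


Analysis: constant-time operation, no loop
Complexity: O(1)


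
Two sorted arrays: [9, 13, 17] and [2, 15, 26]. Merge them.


Compare heads, take smaller each step.
Merged: [2, 9, 13, 15, 17, 26]


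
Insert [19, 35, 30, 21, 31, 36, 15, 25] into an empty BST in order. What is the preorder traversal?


Root = 19; build tree by BST insertion.
Preorder traversal: [19, 15, 35, 30, 21, 25, 31, 36]


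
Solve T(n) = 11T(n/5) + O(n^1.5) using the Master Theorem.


a=11, b=5, c=1.5. log_5(11)=1.490 < c=1.5. Case 3: O(n^c) = O(n^1.500)
Complexity: O(n^1.500)


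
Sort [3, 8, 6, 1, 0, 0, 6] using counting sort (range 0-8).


Count array: [2, 1, 0, 1, 0, 0, 2, 0, 1]
Reconstruct: [0, 0, 1, 3, 6, 6, 8]


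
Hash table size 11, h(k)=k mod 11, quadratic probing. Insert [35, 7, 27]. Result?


Insertions: 35->slot 2; 7->slot 7; 27->slot 5
Table: [None, None, 35, None, None, 27, None, 7, None, None, None]


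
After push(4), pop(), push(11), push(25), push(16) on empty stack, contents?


push(4) -> [4]
pop() returns 4 -> []
push(11) -> [11]
push(25) -> [11, 25]
push(16) -> [11, 25, 16]
Final stack (bottom to top): [11, 25, 16]


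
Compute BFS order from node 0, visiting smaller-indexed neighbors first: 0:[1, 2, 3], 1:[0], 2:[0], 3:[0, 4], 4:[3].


BFS queue: start with [0]
Visit order: [0, 1, 2, 3, 4]


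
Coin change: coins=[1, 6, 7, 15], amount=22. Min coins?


dp[0]=0; dp[i]=1+min(dp[i-c] for c in coins)
...dp[17]=3, dp[18]=3, dp[19]=3, dp[20]=3, dp[21]=2, dp[22]=2
Minimum coins for 22 = 2


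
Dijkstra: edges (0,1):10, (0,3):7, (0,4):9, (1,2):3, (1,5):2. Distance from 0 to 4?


Dijkstra from 0:
Distances: {0: 0, 1: 10, 2: 13, 3: 7, 4: 9, 5: 12}
Shortest distance to 4 = 9, path = [0, 4]


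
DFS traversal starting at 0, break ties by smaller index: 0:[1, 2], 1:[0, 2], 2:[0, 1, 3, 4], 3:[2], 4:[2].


DFS stack-based: start with [0]
Visit order: [0, 1, 2, 3, 4]


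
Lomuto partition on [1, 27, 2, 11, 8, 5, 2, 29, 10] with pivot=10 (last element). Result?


Elements <= 10 go left of pivot.
Result: [1, 2, 8, 5, 2, 10, 27, 29, 11], pivot at index 5


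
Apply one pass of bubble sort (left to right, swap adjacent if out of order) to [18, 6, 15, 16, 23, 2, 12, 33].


After one pass: [6, 15, 16, 18, 2, 12, 23, 33]


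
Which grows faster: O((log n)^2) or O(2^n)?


polylogarithmic grows slower than exponential
O((log n)^2) is asymptotically smaller; O(2^n) grows faster


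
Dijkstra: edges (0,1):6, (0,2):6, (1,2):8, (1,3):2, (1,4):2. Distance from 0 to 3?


Dijkstra from 0:
Distances: {0: 0, 1: 6, 2: 6, 3: 8, 4: 8}
Shortest distance to 3 = 8, path = [0, 1, 3]


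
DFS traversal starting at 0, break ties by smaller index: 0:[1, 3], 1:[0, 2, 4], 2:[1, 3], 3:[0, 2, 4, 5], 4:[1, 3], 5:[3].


DFS stack-based: start with [0]
Visit order: [0, 1, 2, 3, 4, 5]


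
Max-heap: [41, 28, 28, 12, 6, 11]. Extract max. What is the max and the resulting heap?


Max = 41
Replace root with last, heapify down
Resulting heap: [28, 12, 28, 11, 6]


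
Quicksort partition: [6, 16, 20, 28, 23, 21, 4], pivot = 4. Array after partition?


Elements <= 4 go left of pivot.
Result: [4, 16, 20, 28, 23, 21, 6], pivot at index 0


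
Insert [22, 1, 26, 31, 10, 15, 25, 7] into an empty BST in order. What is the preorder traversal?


Root = 22; build tree by BST insertion.
Preorder traversal: [22, 1, 10, 7, 15, 26, 25, 31]


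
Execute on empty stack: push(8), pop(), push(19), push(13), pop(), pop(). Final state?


push(8) -> [8]
pop() returns 8 -> []
push(19) -> [19]
push(13) -> [19, 13]
pop() returns 13 -> [19]
pop() returns 19 -> []
Final stack (bottom to top): []


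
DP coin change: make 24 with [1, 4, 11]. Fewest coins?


dp[0]=0; dp[i]=1+min(dp[i-c] for c in coins)
...dp[19]=3, dp[20]=4, dp[21]=5, dp[22]=2, dp[23]=3, dp[24]=4
Minimum coins for 24 = 4


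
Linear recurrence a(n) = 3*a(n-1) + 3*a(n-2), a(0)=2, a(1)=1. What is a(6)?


Build bottom-up:
...a(4)=117, a(5)=441, a(6)=3*441+3*117=1674


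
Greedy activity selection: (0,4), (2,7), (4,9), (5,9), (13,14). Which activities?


Greedy: pick earliest-ending, then skip overlaps.
Selected (3 activities): [(0, 4), (4, 9), (13, 14)]


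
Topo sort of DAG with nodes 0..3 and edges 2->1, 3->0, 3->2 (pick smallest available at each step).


Kahn's algorithm, process smallest node first
Order: [3, 0, 2, 1]


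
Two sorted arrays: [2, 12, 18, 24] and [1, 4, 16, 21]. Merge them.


Compare heads, take smaller each step.
Merged: [1, 2, 4, 12, 16, 18, 21, 24]


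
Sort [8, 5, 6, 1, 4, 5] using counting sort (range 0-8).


Count array: [0, 1, 0, 0, 1, 2, 1, 0, 1]
Reconstruct: [1, 4, 5, 5, 6, 8]


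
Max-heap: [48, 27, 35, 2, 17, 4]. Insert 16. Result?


Append 16: [48, 27, 35, 2, 17, 4, 16]
Bubble up: no swaps needed
Result: [48, 27, 35, 2, 17, 4, 16]


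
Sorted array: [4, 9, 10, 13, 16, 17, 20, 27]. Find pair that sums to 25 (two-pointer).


Two pointers: lo=0, hi=7
Found pair: (9, 16) summing to 25


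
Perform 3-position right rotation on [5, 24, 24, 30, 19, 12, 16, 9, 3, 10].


Right rotate by 3: [9, 3, 10, 5, 24, 24, 30, 19, 12, 16]


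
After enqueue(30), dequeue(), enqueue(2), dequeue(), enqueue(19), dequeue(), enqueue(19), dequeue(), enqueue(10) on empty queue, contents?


enqueue(30) -> [30]
dequeue() returns 30 -> []
enqueue(2) -> [2]
dequeue() returns 2 -> []
enqueue(19) -> [19]
dequeue() returns 19 -> []
enqueue(19) -> [19]
dequeue() returns 19 -> []
enqueue(10) -> [10]
Final queue (front to back): [10]


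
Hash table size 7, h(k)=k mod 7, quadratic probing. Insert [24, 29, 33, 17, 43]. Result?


Insertions: 24->slot 3; 29->slot 1; 33->slot 5; 17->slot 4; 43->slot 2
Table: [None, 29, 43, 24, 17, 33, None]


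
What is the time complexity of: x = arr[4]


Analysis: constant-time operation, no loop
Complexity: O(1)


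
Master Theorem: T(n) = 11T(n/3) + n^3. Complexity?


a=11, b=3, c=3. log_3(11)=2.183 < c=3. Case 3: O(n^c) = O(n^3)
Complexity: O(n^3)


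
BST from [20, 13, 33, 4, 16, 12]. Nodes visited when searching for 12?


BST root = 20
Search for 12: compare at each node
Path: [20, 13, 4, 12]


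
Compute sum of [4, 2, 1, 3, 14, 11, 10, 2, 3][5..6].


Prefix sums: [0, 4, 6, 7, 10, 24, 35, 45, 47, 50]
Sum[5..6] = prefix[7] - prefix[5] = 45 - 24 = 21


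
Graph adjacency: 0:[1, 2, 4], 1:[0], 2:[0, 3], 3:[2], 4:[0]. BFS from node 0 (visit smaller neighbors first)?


BFS queue: start with [0]
Visit order: [0, 1, 2, 4, 3]


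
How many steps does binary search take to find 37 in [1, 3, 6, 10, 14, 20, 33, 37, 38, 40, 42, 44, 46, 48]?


Search for 37:
[0,13] mid=6 arr[6]=33
[7,13] mid=10 arr[10]=42
[7,9] mid=8 arr[8]=38
[7,7] mid=7 arr[7]=37
Total: 4 comparisons


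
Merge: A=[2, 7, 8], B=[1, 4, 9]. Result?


Compare heads, take smaller each step.
Merged: [1, 2, 4, 7, 8, 9]


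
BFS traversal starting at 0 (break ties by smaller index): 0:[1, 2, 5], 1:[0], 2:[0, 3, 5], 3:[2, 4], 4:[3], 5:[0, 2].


BFS queue: start with [0]
Visit order: [0, 1, 2, 5, 3, 4]


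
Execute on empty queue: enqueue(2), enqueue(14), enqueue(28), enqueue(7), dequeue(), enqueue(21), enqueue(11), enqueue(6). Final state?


enqueue(2) -> [2]
enqueue(14) -> [2, 14]
enqueue(28) -> [2, 14, 28]
enqueue(7) -> [2, 14, 28, 7]
dequeue() returns 2 -> [14, 28, 7]
enqueue(21) -> [14, 28, 7, 21]
enqueue(11) -> [14, 28, 7, 21, 11]
enqueue(6) -> [14, 28, 7, 21, 11, 6]
Final queue (front to back): [14, 28, 7, 21, 11, 6]


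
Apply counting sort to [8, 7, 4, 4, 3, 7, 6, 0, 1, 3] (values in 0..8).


Count array: [1, 1, 0, 2, 2, 0, 1, 2, 1]
Reconstruct: [0, 1, 3, 3, 4, 4, 6, 7, 7, 8]


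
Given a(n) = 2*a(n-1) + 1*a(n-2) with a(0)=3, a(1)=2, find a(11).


Build bottom-up:
...a(9)=3194, a(10)=7711, a(11)=2*7711+1*3194=18616


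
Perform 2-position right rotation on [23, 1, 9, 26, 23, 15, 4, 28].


Right rotate by 2: [4, 28, 23, 1, 9, 26, 23, 15]


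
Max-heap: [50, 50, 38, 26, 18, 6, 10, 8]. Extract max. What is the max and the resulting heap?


Max = 50
Replace root with last, heapify down
Resulting heap: [50, 26, 38, 8, 18, 6, 10]


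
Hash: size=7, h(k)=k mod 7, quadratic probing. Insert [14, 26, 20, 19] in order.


Insertions: 14->slot 0; 26->slot 5; 20->slot 6; 19->slot 2
Table: [14, None, 19, None, None, 26, 20]


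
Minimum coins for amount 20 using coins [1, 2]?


dp[0]=0; dp[i]=1+min(dp[i-c] for c in coins)
...dp[15]=8, dp[16]=8, dp[17]=9, dp[18]=9, dp[19]=10, dp[20]=10
Minimum coins for 20 = 10


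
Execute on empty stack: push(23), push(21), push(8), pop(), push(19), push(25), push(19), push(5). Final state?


push(23) -> [23]
push(21) -> [23, 21]
push(8) -> [23, 21, 8]
pop() returns 8 -> [23, 21]
push(19) -> [23, 21, 19]
push(25) -> [23, 21, 19, 25]
push(19) -> [23, 21, 19, 25, 19]
push(5) -> [23, 21, 19, 25, 19, 5]
Final stack (bottom to top): [23, 21, 19, 25, 19, 5]


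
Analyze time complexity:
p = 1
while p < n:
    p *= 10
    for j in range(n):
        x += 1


Per nesting level: O(log n) * O(n) = O(n log n)
Complexity: O(n log n)


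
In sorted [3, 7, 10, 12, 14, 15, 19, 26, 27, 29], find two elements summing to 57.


Two pointers: lo=0, hi=9
No pair sums to 57


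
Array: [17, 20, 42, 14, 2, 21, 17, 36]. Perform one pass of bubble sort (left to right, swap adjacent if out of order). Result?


After one pass: [17, 20, 14, 2, 21, 17, 36, 42]


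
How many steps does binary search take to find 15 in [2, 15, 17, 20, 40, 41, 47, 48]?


Search for 15:
[0,7] mid=3 arr[3]=20
[0,2] mid=1 arr[1]=15
Total: 2 comparisons


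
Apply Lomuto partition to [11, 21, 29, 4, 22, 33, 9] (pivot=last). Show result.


Elements <= 9 go left of pivot.
Result: [4, 9, 29, 11, 22, 33, 21], pivot at index 1


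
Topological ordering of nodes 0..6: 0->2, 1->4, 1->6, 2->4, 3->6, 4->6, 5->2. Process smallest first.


Kahn's algorithm, process smallest node first
Order: [0, 1, 3, 5, 2, 4, 6]


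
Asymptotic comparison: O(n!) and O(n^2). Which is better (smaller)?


quadratic grows slower than factorial
O(n^2) is asymptotically smaller; O(n!) grows faster


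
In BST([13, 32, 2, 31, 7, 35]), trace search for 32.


BST root = 13
Search for 32: compare at each node
Path: [13, 32]


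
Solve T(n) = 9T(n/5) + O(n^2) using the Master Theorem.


a=9, b=5, c=2. log_5(9)=1.365 < c=2. Case 3: O(n^c) = O(n^2)
Complexity: O(n^2)


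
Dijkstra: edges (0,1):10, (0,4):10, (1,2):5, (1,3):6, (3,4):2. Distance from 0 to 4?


Dijkstra from 0:
Distances: {0: 0, 1: 10, 2: 15, 3: 12, 4: 10}
Shortest distance to 4 = 10, path = [0, 4]


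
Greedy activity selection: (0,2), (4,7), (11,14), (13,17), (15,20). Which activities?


Greedy: pick earliest-ending, then skip overlaps.
Selected (4 activities): [(0, 2), (4, 7), (11, 14), (15, 20)]


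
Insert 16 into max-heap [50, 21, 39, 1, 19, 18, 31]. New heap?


Append 16: [50, 21, 39, 1, 19, 18, 31, 16]
Bubble up: swap idx 7(16) with idx 3(1)
Result: [50, 21, 39, 16, 19, 18, 31, 1]


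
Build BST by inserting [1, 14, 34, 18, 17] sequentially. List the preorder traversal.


Root = 1; build tree by BST insertion.
Preorder traversal: [1, 14, 34, 18, 17]


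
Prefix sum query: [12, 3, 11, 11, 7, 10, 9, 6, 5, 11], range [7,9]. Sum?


Prefix sums: [0, 12, 15, 26, 37, 44, 54, 63, 69, 74, 85]
Sum[7..9] = prefix[10] - prefix[7] = 85 - 63 = 22


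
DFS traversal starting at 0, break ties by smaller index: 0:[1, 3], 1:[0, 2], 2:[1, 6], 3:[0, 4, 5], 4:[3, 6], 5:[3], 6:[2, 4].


DFS stack-based: start with [0]
Visit order: [0, 1, 2, 6, 4, 3, 5]


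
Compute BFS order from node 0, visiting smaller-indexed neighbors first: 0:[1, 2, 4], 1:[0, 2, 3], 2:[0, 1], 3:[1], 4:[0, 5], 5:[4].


BFS queue: start with [0]
Visit order: [0, 1, 2, 4, 3, 5]


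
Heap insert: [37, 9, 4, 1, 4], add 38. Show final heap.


Append 38: [37, 9, 4, 1, 4, 38]
Bubble up: swap idx 5(38) with idx 2(4); swap idx 2(38) with idx 0(37)
Result: [38, 9, 37, 1, 4, 4]


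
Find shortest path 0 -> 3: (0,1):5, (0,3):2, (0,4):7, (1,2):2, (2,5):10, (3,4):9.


Dijkstra from 0:
Distances: {0: 0, 1: 5, 2: 7, 3: 2, 4: 7, 5: 17}
Shortest distance to 3 = 2, path = [0, 3]


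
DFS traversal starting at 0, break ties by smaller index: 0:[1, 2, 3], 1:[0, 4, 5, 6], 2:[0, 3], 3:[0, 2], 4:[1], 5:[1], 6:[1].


DFS stack-based: start with [0]
Visit order: [0, 1, 4, 5, 6, 2, 3]


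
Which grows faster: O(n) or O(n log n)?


linear grows slower than linearithmic
O(n) is asymptotically smaller; O(n log n) grows faster


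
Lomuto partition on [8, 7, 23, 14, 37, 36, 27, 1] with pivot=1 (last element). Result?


Elements <= 1 go left of pivot.
Result: [1, 7, 23, 14, 37, 36, 27, 8], pivot at index 0


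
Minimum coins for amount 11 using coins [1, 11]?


dp[0]=0; dp[i]=1+min(dp[i-c] for c in coins)
...dp[6]=6, dp[7]=7, dp[8]=8, dp[9]=9, dp[10]=10, dp[11]=1
Minimum coins for 11 = 1


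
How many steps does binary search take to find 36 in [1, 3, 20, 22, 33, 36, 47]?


Search for 36:
[0,6] mid=3 arr[3]=22
[4,6] mid=5 arr[5]=36
Total: 2 comparisons


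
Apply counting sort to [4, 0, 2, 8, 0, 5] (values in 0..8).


Count array: [2, 0, 1, 0, 1, 1, 0, 0, 1]
Reconstruct: [0, 0, 2, 4, 5, 8]


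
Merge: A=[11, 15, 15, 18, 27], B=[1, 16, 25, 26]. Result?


Compare heads, take smaller each step.
Merged: [1, 11, 15, 15, 16, 18, 25, 26, 27]


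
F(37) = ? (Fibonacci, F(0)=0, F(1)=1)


F(n)=F(n-1)+F(n-2)
...F(35)=9227465, F(36)=14930352, F(37)=24157817


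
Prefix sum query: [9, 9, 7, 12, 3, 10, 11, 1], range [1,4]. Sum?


Prefix sums: [0, 9, 18, 25, 37, 40, 50, 61, 62]
Sum[1..4] = prefix[5] - prefix[1] = 40 - 9 = 31


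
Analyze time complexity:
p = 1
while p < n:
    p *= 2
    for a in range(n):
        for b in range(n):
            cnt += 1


Per nesting level: O(log n) * O(n) * O(n) = O(n^2 log n)
Complexity: O(n^2 log n)


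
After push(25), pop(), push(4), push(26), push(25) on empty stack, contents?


push(25) -> [25]
pop() returns 25 -> []
push(4) -> [4]
push(26) -> [4, 26]
push(25) -> [4, 26, 25]
Final stack (bottom to top): [4, 26, 25]


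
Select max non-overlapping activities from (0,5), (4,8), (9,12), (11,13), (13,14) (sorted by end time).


Greedy: pick earliest-ending, then skip overlaps.
Selected (3 activities): [(0, 5), (9, 12), (13, 14)]


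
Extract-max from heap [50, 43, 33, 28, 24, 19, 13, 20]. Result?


Max = 50
Replace root with last, heapify down
Resulting heap: [43, 28, 33, 20, 24, 19, 13]


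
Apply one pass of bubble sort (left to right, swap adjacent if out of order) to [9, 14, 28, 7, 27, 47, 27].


After one pass: [9, 14, 7, 27, 28, 27, 47]


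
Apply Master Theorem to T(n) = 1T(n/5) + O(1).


a=1, b=5, c=0. log_5(1)=0 = c=0. Case 2: O(n^c log n) = O(log n)
Complexity: O(log n)


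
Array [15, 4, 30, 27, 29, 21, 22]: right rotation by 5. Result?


Right rotate by 5: [30, 27, 29, 21, 22, 15, 4]


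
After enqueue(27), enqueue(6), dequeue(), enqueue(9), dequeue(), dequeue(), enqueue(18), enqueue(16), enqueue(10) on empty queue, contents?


enqueue(27) -> [27]
enqueue(6) -> [27, 6]
dequeue() returns 27 -> [6]
enqueue(9) -> [6, 9]
dequeue() returns 6 -> [9]
dequeue() returns 9 -> []
enqueue(18) -> [18]
enqueue(16) -> [18, 16]
enqueue(10) -> [18, 16, 10]
Final queue (front to back): [18, 16, 10]
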